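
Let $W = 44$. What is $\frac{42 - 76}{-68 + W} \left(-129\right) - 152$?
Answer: $- \frac{1339}{4} \approx -334.75$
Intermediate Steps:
$\frac{42 - 76}{-68 + W} \left(-129\right) - 152 = \frac{42 - 76}{-68 + 44} \left(-129\right) - 152 = - \frac{34}{-24} \left(-129\right) - 152 = \left(-34\right) \left(- \frac{1}{24}\right) \left(-129\right) - 152 = \frac{17}{12} \left(-129\right) - 152 = - \frac{731}{4} - 152 = - \frac{1339}{4}$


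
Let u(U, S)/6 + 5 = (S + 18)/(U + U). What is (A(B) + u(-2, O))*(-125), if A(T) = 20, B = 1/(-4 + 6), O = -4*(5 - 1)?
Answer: 1625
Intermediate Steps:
O = -16 (O = -4*4 = -16)
B = ½ (B = 1/2 = ½ ≈ 0.50000)
u(U, S) = -30 + 3*(18 + S)/U (u(U, S) = -30 + 6*((S + 18)/(U + U)) = -30 + 6*((18 + S)/((2*U))) = -30 + 6*((18 + S)*(1/(2*U))) = -30 + 6*((18 + S)/(2*U)) = -30 + 3*(18 + S)/U)
(A(B) + u(-2, O))*(-125) = (20 + 3*(18 - 16 - 10*(-2))/(-2))*(-125) = (20 + 3*(-½)*(18 - 16 + 20))*(-125) = (20 + 3*(-½)*22)*(-125) = (20 - 33)*(-125) = -13*(-125) = 1625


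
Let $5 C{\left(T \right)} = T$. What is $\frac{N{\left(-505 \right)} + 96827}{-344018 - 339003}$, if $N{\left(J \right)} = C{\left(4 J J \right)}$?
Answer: $- \frac{300847}{683021} \approx -0.44046$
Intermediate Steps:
$C{\left(T \right)} = \frac{T}{5}$
$N{\left(J \right)} = \frac{4 J^{2}}{5}$ ($N{\left(J \right)} = \frac{4 J J}{5} = \frac{4 J^{2}}{5}$)
$\frac{N{\left(-505 \right)} + 96827}{-344018 - 339003} = \frac{\frac{4 \left(-505\right)^{2}}{5} + 96827}{-344018 - 339003} = \frac{\frac{4}{5} \cdot 255025 + 96827}{-683021} = \left(204020 + 96827\right) \left(- \frac{1}{683021}\right) = 300847 \left(- \frac{1}{683021}\right) = - \frac{300847}{683021}$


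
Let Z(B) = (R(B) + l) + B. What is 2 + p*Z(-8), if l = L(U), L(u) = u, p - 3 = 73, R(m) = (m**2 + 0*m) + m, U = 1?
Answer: 3726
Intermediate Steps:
R(m) = m + m**2 (R(m) = (m**2 + 0) + m = m**2 + m = m + m**2)
p = 76 (p = 3 + 73 = 76)
l = 1
Z(B) = 1 + B + B*(1 + B) (Z(B) = (B*(1 + B) + 1) + B = (1 + B*(1 + B)) + B = 1 + B + B*(1 + B))
2 + p*Z(-8) = 2 + 76*(1 - 8 - 8*(1 - 8)) = 2 + 76*(1 - 8 - 8*(-7)) = 2 + 76*(1 - 8 + 56) = 2 + 76*49 = 2 + 3724 = 3726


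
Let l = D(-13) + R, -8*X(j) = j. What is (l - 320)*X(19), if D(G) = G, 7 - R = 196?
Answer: 4959/4 ≈ 1239.8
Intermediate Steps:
R = -189 (R = 7 - 1*196 = 7 - 196 = -189)
X(j) = -j/8
l = -202 (l = -13 - 189 = -202)
(l - 320)*X(19) = (-202 - 320)*(-⅛*19) = -522*(-19/8) = 4959/4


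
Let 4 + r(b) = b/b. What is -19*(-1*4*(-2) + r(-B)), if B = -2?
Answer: -95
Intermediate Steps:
r(b) = -3 (r(b) = -4 + b/b = -4 + 1 = -3)
-19*(-1*4*(-2) + r(-B)) = -19*(-1*4*(-2) - 3) = -19*(-4*(-2) - 3) = -19*(8 - 3) = -19*5 = -95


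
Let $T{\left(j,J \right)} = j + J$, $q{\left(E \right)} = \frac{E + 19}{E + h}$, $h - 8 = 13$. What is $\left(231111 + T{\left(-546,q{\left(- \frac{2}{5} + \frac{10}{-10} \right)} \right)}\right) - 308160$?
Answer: $- \frac{3802111}{49} \approx -77594.0$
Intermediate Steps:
$h = 21$ ($h = 8 + 13 = 21$)
$q{\left(E \right)} = \frac{19 + E}{21 + E}$ ($q{\left(E \right)} = \frac{E + 19}{E + 21} = \frac{19 + E}{21 + E}$)
$T{\left(j,J \right)} = J + j$
$\left(231111 + T{\left(-546,q{\left(- \frac{2}{5} + \frac{10}{-10} \right)} \right)}\right) - 308160 = \left(231111 - \left(546 - \frac{19 + \left(- \frac{2}{5} + \frac{10}{-10}\right)}{21 + \left(- \frac{2}{5} + \frac{10}{-10}\right)}\right)\right) - 308160 = \left(231111 - \left(546 - \frac{19 + \left(\left(-2\right) \frac{1}{5} + 10 \left(- \frac{1}{10}\right)\right)}{21 + \left(\left(-2\right) \frac{1}{5} + 10 \left(- \frac{1}{10}\right)\right)}\right)\right) - 308160 = \left(231111 - \left(546 - \frac{19 - \frac{7}{5}}{21 - \frac{7}{5}}\right)\right) - 308160 = \left(231111 - \left(546 - \frac{1}{\frac{98}{5}} \cdot \frac{88}{5}\right)\right) - 308160 = \left(231111 + \left(\frac{5}{98} \cdot \frac{88}{5} - 546\right)\right) - 308160 = \left(231111 + \left(\frac{44}{49} - 546\right)\right) - 308160 = \left(231111 - \frac{26710}{49}\right) - 308160 = \frac{11297729}{49} - 308160 = - \frac{3802111}{49}$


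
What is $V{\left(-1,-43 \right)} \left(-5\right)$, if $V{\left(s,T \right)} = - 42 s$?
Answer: $-210$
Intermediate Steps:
$V{\left(-1,-43 \right)} \left(-5\right) = \left(-42\right) \left(-1\right) \left(-5\right) = 42 \left(-5\right) = -210$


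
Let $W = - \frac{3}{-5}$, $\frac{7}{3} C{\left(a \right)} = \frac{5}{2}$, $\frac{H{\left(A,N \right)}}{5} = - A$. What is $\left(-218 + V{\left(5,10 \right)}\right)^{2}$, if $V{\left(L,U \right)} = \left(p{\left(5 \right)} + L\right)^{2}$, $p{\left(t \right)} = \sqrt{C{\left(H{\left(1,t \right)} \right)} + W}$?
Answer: $\frac{180191449}{4900} - \frac{40179 \sqrt{910}}{245} \approx 31827.0$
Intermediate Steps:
$H{\left(A,N \right)} = - 5 A$ ($H{\left(A,N \right)} = 5 \left(- A\right) = - 5 A$)
$C{\left(a \right)} = \frac{15}{14}$ ($C{\left(a \right)} = \frac{3 \cdot \frac{5}{2}}{7} = \frac{3 \cdot 5 \cdot \frac{1}{2}}{7} = \frac{3}{7} \cdot \frac{5}{2} = \frac{15}{14}$)
$W = \frac{3}{5}$ ($W = \left(-3\right) \left(- \frac{1}{5}\right) = \frac{3}{5} \approx 0.6$)
$p{\left(t \right)} = \frac{3 \sqrt{910}}{70}$ ($p{\left(t \right)} = \sqrt{\frac{15}{14} + \frac{3}{5}} = \sqrt{\frac{117}{70}} = \frac{3 \sqrt{910}}{70}$)
$V{\left(L,U \right)} = \left(L + \frac{3 \sqrt{910}}{70}\right)^{2}$ ($V{\left(L,U \right)} = \left(\frac{3 \sqrt{910}}{70} + L\right)^{2} = \left(L + \frac{3 \sqrt{910}}{70}\right)^{2}$)
$\left(-218 + V{\left(5,10 \right)}\right)^{2} = \left(-218 + \frac{\left(3 \sqrt{910} + 70 \cdot 5\right)^{2}}{4900}\right)^{2} = \left(-218 + \frac{\left(3 \sqrt{910} + 350\right)^{2}}{4900}\right)^{2} = \left(-218 + \frac{\left(350 + 3 \sqrt{910}\right)^{2}}{4900}\right)^{2}$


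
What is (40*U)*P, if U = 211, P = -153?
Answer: -1291320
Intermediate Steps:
(40*U)*P = (40*211)*(-153) = 8440*(-153) = -1291320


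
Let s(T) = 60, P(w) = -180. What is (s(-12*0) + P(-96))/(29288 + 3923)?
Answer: -120/33211 ≈ -0.0036133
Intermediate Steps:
(s(-12*0) + P(-96))/(29288 + 3923) = (60 - 180)/(29288 + 3923) = -120/33211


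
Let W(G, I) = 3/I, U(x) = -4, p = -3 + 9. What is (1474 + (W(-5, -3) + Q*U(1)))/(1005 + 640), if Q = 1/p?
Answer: 631/705 ≈ 0.89504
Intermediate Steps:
p = 6
Q = ⅙ (Q = 1/6 = ⅙ ≈ 0.16667)
(1474 + (W(-5, -3) + Q*U(1)))/(1005 + 640) = (1474 + (3/(-3) + (⅙)*(-4)))/(1005 + 640) = (1474 + (3*(-⅓) - ⅔))/1645 = (1474 + (-1 - ⅔))/1645 = (1474 - 5/3)/1645 = (1/1645)*(4417/3) = 631/705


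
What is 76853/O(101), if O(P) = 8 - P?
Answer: -76853/93 ≈ -826.38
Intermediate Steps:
76853/O(101) = 76853/(8 - 1*101) = 76853/(8 - 101) = 76853/(-93) = 76853*(-1/93) = -76853/93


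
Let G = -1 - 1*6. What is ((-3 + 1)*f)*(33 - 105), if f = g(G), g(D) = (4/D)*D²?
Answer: -4032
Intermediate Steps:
G = -7 (G = -1 - 6 = -7)
g(D) = 4*D
f = -28 (f = 4*(-7) = -28)
((-3 + 1)*f)*(33 - 105) = ((-3 + 1)*(-28))*(33 - 105) = -2*(-28)*(-72) = 56*(-72) = -4032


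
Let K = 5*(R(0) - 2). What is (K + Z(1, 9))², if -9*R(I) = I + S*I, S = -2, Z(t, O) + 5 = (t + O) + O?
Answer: 16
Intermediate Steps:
Z(t, O) = -5 + t + 2*O (Z(t, O) = -5 + ((t + O) + O) = -5 + ((O + t) + O) = -5 + (t + 2*O) = -5 + t + 2*O)
R(I) = I/9 (R(I) = -(I - 2*I)/9 = -(-1)*I/9 = I/9)
K = -10 (K = 5*((⅑)*0 - 2) = 5*(0 - 2) = 5*(-2) = -10)
(K + Z(1, 9))² = (-10 + (-5 + 1 + 2*9))² = (-10 + (-5 + 1 + 18))² = (-10 + 14)² = 4² = 16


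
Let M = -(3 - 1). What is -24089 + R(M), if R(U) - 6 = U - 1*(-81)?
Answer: -24004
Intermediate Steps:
M = -2 (M = -1*2 = -2)
R(U) = 87 + U (R(U) = 6 + (U - 1*(-81)) = 6 + (U + 81) = 6 + (81 + U) = 87 + U)
-24089 + R(M) = -24089 + (87 - 2) = -24089 + 85 = -24004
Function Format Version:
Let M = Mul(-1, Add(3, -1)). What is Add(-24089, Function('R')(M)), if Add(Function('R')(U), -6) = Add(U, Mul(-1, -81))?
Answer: -24004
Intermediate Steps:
M = -2 (M = Mul(-1, 2) = -2)
Function('R')(U) = Add(87, U) (Function('R')(U) = Add(6, Add(U, Mul(-1, -81))) = Add(6, Add(U, 81)) = Add(6, Add(81, U)) = Add(87, U))
Add(-24089, Function('R')(M)) = Add(-24089, Add(87, -2)) = Add(-24089, 85) = -24004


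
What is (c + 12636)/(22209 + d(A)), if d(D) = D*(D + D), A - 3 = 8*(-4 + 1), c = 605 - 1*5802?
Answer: 173/537 ≈ 0.32216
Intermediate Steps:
c = -5197 (c = 605 - 5802 = -5197)
A = -21 (A = 3 + 8*(-4 + 1) = 3 + 8*(-3) = 3 - 24 = -21)
d(D) = 2*D² (d(D) = D*(2*D) = 2*D²)
(c + 12636)/(22209 + d(A)) = (-5197 + 12636)/(22209 + 2*(-21)²) = 7439/(22209 + 2*441) = 7439/(22209 + 882) = 7439/23091 = 7439*(1/23091) = 173/537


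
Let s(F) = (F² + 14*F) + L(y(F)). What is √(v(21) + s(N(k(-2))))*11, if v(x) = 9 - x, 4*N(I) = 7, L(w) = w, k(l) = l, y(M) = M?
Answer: 11*√277/4 ≈ 45.769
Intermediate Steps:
N(I) = 7/4 (N(I) = (¼)*7 = 7/4)
s(F) = F² + 15*F (s(F) = (F² + 14*F) + F = F² + 15*F)
√(v(21) + s(N(k(-2))))*11 = √((9 - 1*21) + 7*(15 + 7/4)/4)*11 = √((9 - 21) + (7/4)*(67/4))*11 = √(-12 + 469/16)*11 = √(277/16)*11 = (√277/4)*11 = 11*√277/4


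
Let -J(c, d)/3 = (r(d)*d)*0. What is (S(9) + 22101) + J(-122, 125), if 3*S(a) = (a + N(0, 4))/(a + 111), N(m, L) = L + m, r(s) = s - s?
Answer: 7956373/360 ≈ 22101.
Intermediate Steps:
r(s) = 0
J(c, d) = 0 (J(c, d) = -3*0*d*0 = -0*0 = -3*0 = 0)
S(a) = (4 + a)/(3*(111 + a)) (S(a) = ((a + (4 + 0))/(a + 111))/3 = ((a + 4)/(111 + a))/3 = ((4 + a)/(111 + a))/3 = (4 + a)/(3*(111 + a)))
(S(9) + 22101) + J(-122, 125) = ((4 + 9)/(3*(111 + 9)) + 22101) + 0 = ((⅓)*13/120 + 22101) + 0 = ((⅓)*(1/120)*13 + 22101) + 0 = (13/360 + 22101) + 0 = 7956373/360 + 0 = 7956373/360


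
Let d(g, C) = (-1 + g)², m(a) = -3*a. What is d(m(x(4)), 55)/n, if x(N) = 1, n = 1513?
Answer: 16/1513 ≈ 0.010575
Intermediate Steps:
d(m(x(4)), 55)/n = (-1 - 3*1)²/1513 = (-1 - 3)²*(1/1513) = (-4)²*(1/1513) = 16*(1/1513) = 16/1513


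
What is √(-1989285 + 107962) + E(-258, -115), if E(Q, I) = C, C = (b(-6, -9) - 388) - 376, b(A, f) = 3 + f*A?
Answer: -707 + I*√1881323 ≈ -707.0 + 1371.6*I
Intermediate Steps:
b(A, f) = 3 + A*f
C = -707 (C = ((3 - 6*(-9)) - 388) - 376 = ((3 + 54) - 388) - 376 = (57 - 388) - 376 = -331 - 376 = -707)
E(Q, I) = -707
√(-1989285 + 107962) + E(-258, -115) = √(-1989285 + 107962) - 707 = √(-1881323) - 707 = I*√1881323 - 707 = -707 + I*√1881323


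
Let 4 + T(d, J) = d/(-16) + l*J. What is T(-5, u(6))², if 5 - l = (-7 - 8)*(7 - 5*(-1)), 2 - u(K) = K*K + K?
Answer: 14032534681/256 ≈ 5.4815e+7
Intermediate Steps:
u(K) = 2 - K - K² (u(K) = 2 - (K*K + K) = 2 - (K² + K) = 2 - (K + K²) = 2 + (-K - K²) = 2 - K - K²)
l = 185 (l = 5 - (-7 - 8)*(7 - 5*(-1)) = 5 - (-15)*(7 + 5) = 5 - (-15)*12 = 5 - 1*(-180) = 5 + 180 = 185)
T(d, J) = -4 + 185*J - d/16 (T(d, J) = -4 + (d/(-16) + 185*J) = -4 + (-d/16 + 185*J) = -4 + (185*J - d/16) = -4 + 185*J - d/16)
T(-5, u(6))² = (-4 + 185*(2 - 1*6 - 1*6²) - 1/16*(-5))² = (-4 + 185*(2 - 6 - 1*36) + 5/16)² = (-4 + 185*(2 - 6 - 36) + 5/16)² = (-4 + 185*(-40) + 5/16)² = (-4 - 7400 + 5/16)² = (-118459/16)² = 14032534681/256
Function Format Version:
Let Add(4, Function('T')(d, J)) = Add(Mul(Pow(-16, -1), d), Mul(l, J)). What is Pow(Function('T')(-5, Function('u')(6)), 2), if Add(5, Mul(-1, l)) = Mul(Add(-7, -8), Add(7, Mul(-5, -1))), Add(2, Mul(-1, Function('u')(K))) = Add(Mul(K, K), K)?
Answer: Rational(14032534681, 256) ≈ 5.4815e+7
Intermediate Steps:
Function('u')(K) = Add(2, Mul(-1, K), Mul(-1, Pow(K, 2))) (Function('u')(K) = Add(2, Mul(-1, Add(Mul(K, K), K))) = Add(2, Mul(-1, Add(Pow(K, 2), K))) = Add(2, Mul(-1, Add(K, Pow(K, 2)))) = Add(2, Add(Mul(-1, K), Mul(-1, Pow(K, 2)))) = Add(2, Mul(-1, K), Mul(-1, Pow(K, 2))))
l = 185 (l = Add(5, Mul(-1, Mul(Add(-7, -8), Add(7, Mul(-5, -1))))) = Add(5, Mul(-1, Mul(-15, Add(7, 5)))) = Add(5, Mul(-1, Mul(-15, 12))) = Add(5, Mul(-1, -180)) = Add(5, 180) = 185)
Function('T')(d, J) = Add(-4, Mul(185, J), Mul(Rational(-1, 16), d)) (Function('T')(d, J) = Add(-4, Add(Mul(Pow(-16, -1), d), Mul(185, J))) = Add(-4, Add(Mul(Rational(-1, 16), d), Mul(185, J))) = Add(-4, Add(Mul(185, J), Mul(Rational(-1, 16), d))) = Add(-4, Mul(185, J), Mul(Rational(-1, 16), d)))
Pow(Function('T')(-5, Function('u')(6)), 2) = Pow(Add(-4, Mul(185, Add(2, Mul(-1, 6), Mul(-1, Pow(6, 2)))), Mul(Rational(-1, 16), -5)), 2) = Pow(Add(-4, Mul(185, Add(2, -6, Mul(-1, 36))), Rational(5, 16)), 2) = Pow(Add(-4, Mul(185, Add(2, -6, -36)), Rational(5, 16)), 2) = Pow(Add(-4, Mul(185, -40), Rational(5, 16)), 2) = Pow(Add(-4, -7400, Rational(5, 16)), 2) = Pow(Rational(-118459, 16), 2) = Rational(14032534681, 256)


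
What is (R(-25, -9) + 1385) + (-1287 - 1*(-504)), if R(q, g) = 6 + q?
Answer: 583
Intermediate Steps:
(R(-25, -9) + 1385) + (-1287 - 1*(-504)) = ((6 - 25) + 1385) + (-1287 - 1*(-504)) = (-19 + 1385) + (-1287 + 504) = 1366 - 783 = 583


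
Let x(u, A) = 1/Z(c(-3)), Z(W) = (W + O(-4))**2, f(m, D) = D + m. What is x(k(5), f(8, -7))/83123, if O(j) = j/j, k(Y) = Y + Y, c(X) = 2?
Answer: 1/748107 ≈ 1.3367e-6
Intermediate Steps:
k(Y) = 2*Y
O(j) = 1
Z(W) = (1 + W)**2 (Z(W) = (W + 1)**2 = (1 + W)**2)
x(u, A) = 1/9 (x(u, A) = 1/((1 + 2)**2) = 1/(3**2) = 1/9)
x(k(5), f(8, -7))/83123 = (1/9)/83123 = (1/9)*(1/83123) = 1/748107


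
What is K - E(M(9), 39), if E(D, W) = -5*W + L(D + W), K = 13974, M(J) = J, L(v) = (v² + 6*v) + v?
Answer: 11529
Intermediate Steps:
L(v) = v² + 7*v
E(D, W) = -5*W + (D + W)*(7 + D + W) (E(D, W) = -5*W + (D + W)*(7 + (D + W)) = -5*W + (D + W)*(7 + D + W))
K - E(M(9), 39) = 13974 - (-5*39 + (9 + 39)*(7 + 9 + 39)) = 13974 - (-195 + 48*55) = 13974 - (-195 + 2640) = 13974 - 1*2445 = 13974 - 2445 = 11529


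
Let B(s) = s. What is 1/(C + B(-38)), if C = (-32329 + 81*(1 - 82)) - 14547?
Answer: -1/53475 ≈ -1.8700e-5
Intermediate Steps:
C = -53437 (C = (-32329 + 81*(-81)) - 14547 = (-32329 - 6561) - 14547 = -38890 - 14547 = -53437)
1/(C + B(-38)) = 1/(-53437 - 38) = 1/(-53475) = -1/53475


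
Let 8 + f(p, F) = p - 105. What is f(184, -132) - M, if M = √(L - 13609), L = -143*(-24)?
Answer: 71 - I*√10177 ≈ 71.0 - 100.88*I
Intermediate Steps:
L = 3432
f(p, F) = -113 + p (f(p, F) = -8 + (p - 105) = -8 + (-105 + p) = -113 + p)
M = I*√10177 (M = √(3432 - 13609) = √(-10177) = I*√10177 ≈ 100.88*I)
f(184, -132) - M = (-113 + 184) - I*√10177 = 71 - I*√10177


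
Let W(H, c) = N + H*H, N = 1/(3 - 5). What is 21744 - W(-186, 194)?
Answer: -25703/2 ≈ -12852.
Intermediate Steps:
N = -½ (N = 1/(-2) = -½ ≈ -0.50000)
W(H, c) = -½ + H² (W(H, c) = -½ + H*H = -½ + H²)
21744 - W(-186, 194) = 21744 - (-½ + (-186)²) = 21744 - (-½ + 34596) = 21744 - 1*69191/2 = 21744 - 69191/2 = -25703/2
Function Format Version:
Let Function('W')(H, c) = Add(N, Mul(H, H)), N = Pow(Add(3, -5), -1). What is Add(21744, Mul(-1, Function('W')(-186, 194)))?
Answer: Rational(-25703, 2) ≈ -12852.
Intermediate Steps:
N = Rational(-1, 2) (N = Pow(-2, -1) = Rational(-1, 2) ≈ -0.50000)
Function('W')(H, c) = Add(Rational(-1, 2), Pow(H, 2)) (Function('W')(H, c) = Add(Rational(-1, 2), Mul(H, H)) = Add(Rational(-1, 2), Pow(H, 2)))
Add(21744, Mul(-1, Function('W')(-186, 194))) = Add(21744, Mul(-1, Add(Rational(-1, 2), Pow(-186, 2)))) = Add(21744, Mul(-1, Add(Rational(-1, 2), 34596))) = Add(21744, Mul(-1, Rational(69191, 2))) = Add(21744, Rational(-69191, 2)) = Rational(-25703, 2)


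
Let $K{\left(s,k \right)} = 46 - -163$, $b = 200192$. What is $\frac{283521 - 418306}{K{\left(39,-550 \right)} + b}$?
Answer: $- \frac{134785}{200401} \approx -0.67258$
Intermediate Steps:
$K{\left(s,k \right)} = 209$ ($K{\left(s,k \right)} = 46 + 163 = 209$)
$\frac{283521 - 418306}{K{\left(39,-550 \right)} + b} = \frac{283521 - 418306}{209 + 200192} = - \frac{134785}{200401}$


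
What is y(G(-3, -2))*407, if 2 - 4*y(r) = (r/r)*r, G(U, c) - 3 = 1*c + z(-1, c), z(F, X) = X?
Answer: 1221/4 ≈ 305.25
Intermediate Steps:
G(U, c) = 3 + 2*c (G(U, c) = 3 + (1*c + c) = 3 + (c + c) = 3 + 2*c)
y(r) = ½ - r/4 (y(r) = ½ - r/r*r/4 = ½ - r/4)
y(G(-3, -2))*407 = (½ - (3 + 2*(-2))/4)*407 = (½ - (3 - 4)/4)*407 = (½ - ¼*(-1))*407 = (½ + ¼)*407 = (¾)*407 = 1221/4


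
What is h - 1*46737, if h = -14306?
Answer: -61043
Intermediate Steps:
h - 1*46737 = -14306 - 1*46737 = -14306 - 46737 = -61043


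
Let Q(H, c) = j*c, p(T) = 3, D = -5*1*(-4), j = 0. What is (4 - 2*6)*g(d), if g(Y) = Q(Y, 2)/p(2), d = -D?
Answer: 0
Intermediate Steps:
D = 20 (D = -5*(-4) = 20)
d = -20 (d = -1*20 = -20)
Q(H, c) = 0 (Q(H, c) = 0*c = 0)
g(Y) = 0 (g(Y) = 0/3 = 0*(⅓) = 0)
(4 - 2*6)*g(d) = (4 - 2*6)*0 = (4 - 12)*0 = -8*0 = 0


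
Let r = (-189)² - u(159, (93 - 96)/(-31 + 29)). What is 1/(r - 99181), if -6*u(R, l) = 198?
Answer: -1/63427 ≈ -1.5766e-5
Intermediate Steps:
u(R, l) = -33 (u(R, l) = -⅙*198 = -33)
r = 35754 (r = (-189)² - 1*(-33) = 35721 + 33 = 35754)
1/(r - 99181) = 1/(35754 - 99181) = 1/(-63427) = -1/63427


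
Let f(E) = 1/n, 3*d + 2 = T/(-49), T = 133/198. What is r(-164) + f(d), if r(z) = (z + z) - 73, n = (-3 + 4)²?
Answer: -400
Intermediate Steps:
T = 133/198 (T = 133*(1/198) = 133/198 ≈ 0.67172)
n = 1 (n = 1² = 1)
r(z) = -73 + 2*z (r(z) = 2*z - 73 = -73 + 2*z)
d = -2791/4158 (d = -⅔ + ((133/198)/(-49))/3 = -⅔ + ((133/198)*(-1/49))/3 = -⅔ + (⅓)*(-19/1386) = -⅔ - 19/4158 = -2791/4158 ≈ -0.67124)
f(E) = 1 (f(E) = 1/1 = 1)
r(-164) + f(d) = (-73 + 2*(-164)) + 1 = (-73 - 328) + 1 = -401 + 1 = -400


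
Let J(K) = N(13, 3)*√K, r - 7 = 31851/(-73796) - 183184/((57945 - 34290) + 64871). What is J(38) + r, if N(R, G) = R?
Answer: 14696082391/3266432348 + 13*√38 ≈ 84.636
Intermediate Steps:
r = 14696082391/3266432348 (r = 7 + (31851/(-73796) - 183184/((57945 - 34290) + 64871)) = 7 + (31851*(-1/73796) - 183184/(23655 + 64871)) = 7 + (-31851/73796 - 183184/88526) = 7 + (-31851/73796 - 183184*1/88526) = 7 + (-31851/73796 - 91592/44263) = 7 - 8168944045/3266432348 = 14696082391/3266432348 ≈ 4.4991)
J(K) = 13*√K
J(38) + r = 13*√38 + 14696082391/3266432348 = 14696082391/3266432348 + 13*√38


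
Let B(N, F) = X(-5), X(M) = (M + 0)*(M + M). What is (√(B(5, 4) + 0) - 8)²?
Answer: 114 - 80*√2 ≈ 0.86292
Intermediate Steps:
X(M) = 2*M² (X(M) = M*(2*M) = 2*M²)
B(N, F) = 50 (B(N, F) = 2*(-5)² = 2*25 = 50)
(√(B(5, 4) + 0) - 8)² = (√(50 + 0) - 8)² = (√50 - 8)² = (5*√2 - 8)² = (-8 + 5*√2)²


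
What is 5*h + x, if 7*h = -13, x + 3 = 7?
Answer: -37/7 ≈ -5.2857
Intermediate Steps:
x = 4 (x = -3 + 7 = 4)
h = -13/7 (h = (⅐)*(-13) = -13/7 ≈ -1.8571)
5*h + x = 5*(-13/7) + 4 = -65/7 + 4 = -37/7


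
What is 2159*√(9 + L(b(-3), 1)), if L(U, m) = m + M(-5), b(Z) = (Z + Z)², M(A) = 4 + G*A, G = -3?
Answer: 2159*√29 ≈ 11627.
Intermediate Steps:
M(A) = 4 - 3*A
b(Z) = 4*Z² (b(Z) = (2*Z)² = 4*Z²)
L(U, m) = 19 + m (L(U, m) = m + (4 - 3*(-5)) = m + (4 + 15) = m + 19 = 19 + m)
2159*√(9 + L(b(-3), 1)) = 2159*√(9 + (19 + 1)) = 2159*√(9 + 20) = 2159*√29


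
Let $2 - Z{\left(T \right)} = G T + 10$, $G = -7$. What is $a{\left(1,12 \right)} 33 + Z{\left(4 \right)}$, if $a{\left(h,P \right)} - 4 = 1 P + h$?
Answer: $581$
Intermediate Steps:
$a{\left(h,P \right)} = 4 + P + h$ ($a{\left(h,P \right)} = 4 + \left(1 P + h\right) = 4 + \left(P + h\right) = 4 + P + h$)
$Z{\left(T \right)} = -8 + 7 T$ ($Z{\left(T \right)} = 2 - \left(- 7 T + 10\right) = 2 - \left(10 - 7 T\right) = 2 + \left(-10 + 7 T\right) = -8 + 7 T$)
$a{\left(1,12 \right)} 33 + Z{\left(4 \right)} = \left(4 + 12 + 1\right) 33 + \left(-8 + 7 \cdot 4\right) = 17 \cdot 33 + \left(-8 + 28\right) = 561 + 20 = 581$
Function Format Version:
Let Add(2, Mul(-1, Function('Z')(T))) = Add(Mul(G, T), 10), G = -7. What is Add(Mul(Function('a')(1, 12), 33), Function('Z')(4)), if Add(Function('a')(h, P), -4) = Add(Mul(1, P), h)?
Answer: 581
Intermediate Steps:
Function('a')(h, P) = Add(4, P, h) (Function('a')(h, P) = Add(4, Add(Mul(1, P), h)) = Add(4, Add(P, h)) = Add(4, P, h))
Function('Z')(T) = Add(-8, Mul(7, T)) (Function('Z')(T) = Add(2, Mul(-1, Add(Mul(-7, T), 10))) = Add(2, Mul(-1, Add(10, Mul(-7, T)))) = Add(2, Add(-10, Mul(7, T))) = Add(-8, Mul(7, T)))
Add(Mul(Function('a')(1, 12), 33), Function('Z')(4)) = Add(Mul(Add(4, 12, 1), 33), Add(-8, Mul(7, 4))) = Add(Mul(17, 33), Add(-8, 28)) = Add(561, 20) = 581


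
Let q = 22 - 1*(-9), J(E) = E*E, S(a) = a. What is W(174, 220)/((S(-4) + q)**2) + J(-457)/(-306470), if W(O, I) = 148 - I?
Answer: -19368529/24824070 ≈ -0.78023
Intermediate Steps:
J(E) = E**2
q = 31 (q = 22 + 9 = 31)
W(174, 220)/((S(-4) + q)**2) + J(-457)/(-306470) = (148 - 1*220)/((-4 + 31)**2) + (-457)**2/(-306470) = (148 - 220)/(27**2) + 208849*(-1/306470) = -72/729 - 208849/306470 = -72*1/729 - 208849/306470 = -8/81 - 208849/306470 = -19368529/24824070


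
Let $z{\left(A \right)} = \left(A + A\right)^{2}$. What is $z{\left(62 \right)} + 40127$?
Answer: $55503$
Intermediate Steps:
$z{\left(A \right)} = 4 A^{2}$ ($z{\left(A \right)} = \left(2 A\right)^{2} = 4 A^{2}$)
$z{\left(62 \right)} + 40127 = 4 \cdot 62^{2} + 40127 = 4 \cdot 3844 + 40127 = 15376 + 40127 = 55503$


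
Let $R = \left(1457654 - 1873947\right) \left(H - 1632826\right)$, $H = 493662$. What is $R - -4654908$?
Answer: $474230653960$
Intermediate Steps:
$R = 474225999052$ ($R = \left(1457654 - 1873947\right) \left(493662 - 1632826\right) = \left(-416293\right) \left(-1139164\right) = 474225999052$)
$R - -4654908 = 474225999052 - -4654908 = 474225999052 + 4654908 = 474230653960$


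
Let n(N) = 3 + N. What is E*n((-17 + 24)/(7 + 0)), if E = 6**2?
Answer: 144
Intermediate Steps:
E = 36
E*n((-17 + 24)/(7 + 0)) = 36*(3 + (-17 + 24)/(7 + 0)) = 36*(3 + 7/7) = 36*(3 + 7*(1/7)) = 36*(3 + 1) = 36*4 = 144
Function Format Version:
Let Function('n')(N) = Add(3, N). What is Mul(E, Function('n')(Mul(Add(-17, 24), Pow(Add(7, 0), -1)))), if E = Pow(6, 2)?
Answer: 144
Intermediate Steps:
E = 36
Mul(E, Function('n')(Mul(Add(-17, 24), Pow(Add(7, 0), -1)))) = Mul(36, Add(3, Mul(Add(-17, 24), Pow(Add(7, 0), -1)))) = Mul(36, Add(3, Mul(7, Pow(7, -1)))) = Mul(36, Add(3, Mul(7, Rational(1, 7)))) = Mul(36, Add(3, 1)) = Mul(36, 4) = 144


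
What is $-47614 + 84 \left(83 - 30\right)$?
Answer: $-43162$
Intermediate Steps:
$-47614 + 84 \left(83 - 30\right) = -47614 + 84 \cdot 53 = -47614 + 4452 = -43162$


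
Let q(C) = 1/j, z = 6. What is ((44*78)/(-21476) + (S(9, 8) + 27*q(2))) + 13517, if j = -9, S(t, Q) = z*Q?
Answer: 5601040/413 ≈ 13562.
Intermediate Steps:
S(t, Q) = 6*Q
q(C) = -⅑ (q(C) = 1/(-9) = -⅑)
((44*78)/(-21476) + (S(9, 8) + 27*q(2))) + 13517 = ((44*78)/(-21476) + (6*8 + 27*(-⅑))) + 13517 = (3432*(-1/21476) + (48 - 3)) + 13517 = (-66/413 + 45) + 13517 = 18519/413 + 13517 = 5601040/413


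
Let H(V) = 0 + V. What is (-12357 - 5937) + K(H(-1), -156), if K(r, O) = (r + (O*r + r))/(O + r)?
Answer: -2872312/157 ≈ -18295.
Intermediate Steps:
H(V) = V
K(r, O) = (2*r + O*r)/(O + r) (K(r, O) = (r + (r + O*r))/(O + r) = (2*r + O*r)/(O + r))
(-12357 - 5937) + K(H(-1), -156) = (-12357 - 5937) - (2 - 156)/(-156 - 1) = -18294 - 1*(-154)/(-157) = -18294 - 1*(-1/157)*(-154) = -18294 - 154/157 = -2872312/157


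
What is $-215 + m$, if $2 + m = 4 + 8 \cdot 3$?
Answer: $-189$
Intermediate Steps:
$m = 26$ ($m = -2 + \left(4 + 8 \cdot 3\right) = -2 + \left(4 + 24\right) = -2 + 28 = 26$)
$-215 + m = -215 + 26 = -189$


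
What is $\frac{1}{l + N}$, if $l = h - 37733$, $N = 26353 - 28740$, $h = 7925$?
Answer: $- \frac{1}{32195} \approx -3.1061 \cdot 10^{-5}$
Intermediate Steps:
$N = -2387$ ($N = 26353 - 28740 = -2387$)
$l = -29808$ ($l = 7925 - 37733 = -29808$)
$\frac{1}{l + N} = \frac{1}{-29808 - 2387} = \frac{1}{-32195} = - \frac{1}{32195}$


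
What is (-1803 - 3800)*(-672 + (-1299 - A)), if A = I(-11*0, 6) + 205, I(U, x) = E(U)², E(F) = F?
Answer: 12192128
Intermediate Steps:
I(U, x) = U²
A = 205 (A = (-11*0)² + 205 = 0² + 205 = 0 + 205 = 205)
(-1803 - 3800)*(-672 + (-1299 - A)) = (-1803 - 3800)*(-672 + (-1299 - 1*205)) = -5603*(-672 + (-1299 - 205)) = -5603*(-672 - 1504) = -5603*(-2176) = 12192128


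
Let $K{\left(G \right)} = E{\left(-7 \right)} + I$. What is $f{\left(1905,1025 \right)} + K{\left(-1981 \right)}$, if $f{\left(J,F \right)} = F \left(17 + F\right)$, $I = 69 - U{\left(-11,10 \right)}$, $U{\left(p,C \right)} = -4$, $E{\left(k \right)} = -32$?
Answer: $1068091$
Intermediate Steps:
$I = 73$ ($I = 69 - -4 = 69 + 4 = 73$)
$K{\left(G \right)} = 41$ ($K{\left(G \right)} = -32 + 73 = 41$)
$f{\left(1905,1025 \right)} + K{\left(-1981 \right)} = 1025 \left(17 + 1025\right) + 41 = 1025 \cdot 1042 + 41 = 1068050 + 41 = 1068091$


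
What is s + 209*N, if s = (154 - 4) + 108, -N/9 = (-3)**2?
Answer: -16671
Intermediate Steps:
N = -81 (N = -9*(-3)**2 = -9*9 = -81)
s = 258 (s = 150 + 108 = 258)
s + 209*N = 258 + 209*(-81) = 258 - 16929 = -16671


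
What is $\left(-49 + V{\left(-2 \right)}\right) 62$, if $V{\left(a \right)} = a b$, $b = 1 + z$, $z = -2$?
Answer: $-2914$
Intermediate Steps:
$b = -1$ ($b = 1 - 2 = -1$)
$V{\left(a \right)} = - a$ ($V{\left(a \right)} = a \left(-1\right) = - a$)
$\left(-49 + V{\left(-2 \right)}\right) 62 = \left(-49 - -2\right) 62 = \left(-49 + 2\right) 62 = \left(-47\right) 62 = -2914$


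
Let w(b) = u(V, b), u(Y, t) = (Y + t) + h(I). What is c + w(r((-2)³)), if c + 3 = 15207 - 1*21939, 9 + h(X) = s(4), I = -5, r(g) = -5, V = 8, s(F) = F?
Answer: -6737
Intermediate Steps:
h(X) = -5 (h(X) = -9 + 4 = -5)
u(Y, t) = -5 + Y + t (u(Y, t) = (Y + t) - 5 = -5 + Y + t)
w(b) = 3 + b (w(b) = -5 + 8 + b = 3 + b)
c = -6735 (c = -3 + (15207 - 1*21939) = -3 + (15207 - 21939) = -3 - 6732 = -6735)
c + w(r((-2)³)) = -6735 + (3 - 5) = -6735 - 2 = -6737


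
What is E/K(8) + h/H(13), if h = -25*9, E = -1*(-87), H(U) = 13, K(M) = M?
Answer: -669/104 ≈ -6.4327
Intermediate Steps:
E = 87
h = -225
E/K(8) + h/H(13) = 87/8 - 225/13 = -669/104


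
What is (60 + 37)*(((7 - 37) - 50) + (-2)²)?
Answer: -7372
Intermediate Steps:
(60 + 37)*(((7 - 37) - 50) + (-2)²) = 97*((-30 - 50) + 4) = 97*(-80 + 4) = 97*(-76) = -7372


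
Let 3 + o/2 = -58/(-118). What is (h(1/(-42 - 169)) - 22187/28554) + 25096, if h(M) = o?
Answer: 42269118839/1684686 ≈ 25090.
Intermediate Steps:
o = -296/59 (o = -6 + 2*(-58/(-118)) = -6 + 2*(-58*(-1/118)) = -6 + 2*(29/59) = -6 + 58/59 = -296/59 ≈ -5.0170)
h(M) = -296/59
(h(1/(-42 - 169)) - 22187/28554) + 25096 = (-296/59 - 22187/28554) + 25096 = -9761017/1684686 + 25096 = 42269118839/1684686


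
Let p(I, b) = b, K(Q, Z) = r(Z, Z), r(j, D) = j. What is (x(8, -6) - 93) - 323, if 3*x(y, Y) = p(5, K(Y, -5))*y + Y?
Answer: -1294/3 ≈ -431.33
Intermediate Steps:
K(Q, Z) = Z
x(y, Y) = -5*y/3 + Y/3 (x(y, Y) = (-5*y + Y)/3 = (Y - 5*y)/3 = -5*y/3 + Y/3)
(x(8, -6) - 93) - 323 = ((-5/3*8 + (⅓)*(-6)) - 93) - 323 = ((-40/3 - 2) - 93) - 323 = (-46/3 - 93) - 323 = -325/3 - 323 = -1294/3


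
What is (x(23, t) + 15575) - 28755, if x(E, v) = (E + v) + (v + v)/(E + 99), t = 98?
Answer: -796501/61 ≈ -13057.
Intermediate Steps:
x(E, v) = E + v + 2*v/(99 + E) (x(E, v) = (E + v) + (2*v)/(99 + E) = (E + v) + 2*v/(99 + E) = E + v + 2*v/(99 + E))
(x(23, t) + 15575) - 28755 = ((23² + 99*23 + 101*98 + 23*98)/(99 + 23) + 15575) - 28755 = ((529 + 2277 + 9898 + 2254)/122 + 15575) - 28755 = ((1/122)*14958 + 15575) - 28755 = (7479/61 + 15575) - 28755 = 957554/61 - 28755 = -796501/61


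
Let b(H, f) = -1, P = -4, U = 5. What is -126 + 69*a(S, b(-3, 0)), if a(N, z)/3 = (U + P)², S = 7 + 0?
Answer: 81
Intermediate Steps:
S = 7
a(N, z) = 3 (a(N, z) = 3*(5 - 4)² = 3*1² = 3*1 = 3)
-126 + 69*a(S, b(-3, 0)) = -126 + 69*3 = -126 + 207 = 81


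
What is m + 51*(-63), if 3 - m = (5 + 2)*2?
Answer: -3224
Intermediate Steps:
m = -11 (m = 3 - (5 + 2)*2 = 3 - 7*2 = 3 - 1*14 = 3 - 14 = -11)
m + 51*(-63) = -11 + 51*(-63) = -11 - 3213 = -3224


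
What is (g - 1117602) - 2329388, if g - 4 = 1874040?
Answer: -1572946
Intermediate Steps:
g = 1874044 (g = 4 + 1874040 = 1874044)
(g - 1117602) - 2329388 = (1874044 - 1117602) - 2329388 = 756442 - 2329388 = -1572946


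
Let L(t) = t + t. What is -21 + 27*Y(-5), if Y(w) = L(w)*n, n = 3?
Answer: -831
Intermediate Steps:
L(t) = 2*t
Y(w) = 6*w (Y(w) = (2*w)*3 = 6*w)
-21 + 27*Y(-5) = -21 + 27*(6*(-5)) = -21 + 27*(-30) = -21 - 810 = -831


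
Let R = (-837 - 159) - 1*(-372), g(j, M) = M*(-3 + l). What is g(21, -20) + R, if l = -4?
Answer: -484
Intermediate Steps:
g(j, M) = -7*M (g(j, M) = M*(-3 - 4) = M*(-7) = -7*M)
R = -624 (R = -996 + 372 = -624)
g(21, -20) + R = -7*(-20) - 624 = 140 - 624 = -484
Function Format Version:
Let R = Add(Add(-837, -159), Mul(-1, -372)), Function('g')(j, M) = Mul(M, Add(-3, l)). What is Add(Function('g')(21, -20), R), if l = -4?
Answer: -484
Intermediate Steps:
Function('g')(j, M) = Mul(-7, M) (Function('g')(j, M) = Mul(M, Add(-3, -4)) = Mul(M, -7) = Mul(-7, M))
R = -624 (R = Add(-996, 372) = -624)
Add(Function('g')(21, -20), R) = Add(Mul(-7, -20), -624) = Add(140, -624) = -484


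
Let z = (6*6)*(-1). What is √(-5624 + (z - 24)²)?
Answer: 2*I*√506 ≈ 44.989*I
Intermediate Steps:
z = -36 (z = 36*(-1) = -36)
√(-5624 + (z - 24)²) = √(-5624 + (-36 - 24)²) = √(-5624 + (-60)²) = √(-5624 + 3600) = √(-2024) = 2*I*√506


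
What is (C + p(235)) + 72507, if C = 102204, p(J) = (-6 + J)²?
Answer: 227152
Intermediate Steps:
(C + p(235)) + 72507 = (102204 + (-6 + 235)²) + 72507 = (102204 + 229²) + 72507 = (102204 + 52441) + 72507 = 154645 + 72507 = 227152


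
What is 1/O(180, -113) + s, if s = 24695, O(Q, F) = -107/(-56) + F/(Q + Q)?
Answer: 12421900/503 ≈ 24696.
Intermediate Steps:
O(Q, F) = 107/56 + F/(2*Q) (O(Q, F) = -107*(-1/56) + F/((2*Q)) = 107/56 + F*(1/(2*Q)) = 107/56 + F/(2*Q))
1/O(180, -113) + s = 1/(107/56 + (½)*(-113)/180) + 24695 = 1/(107/56 + (½)*(-113)*(1/180)) + 24695 = 1/(107/56 - 113/360) + 24695 = 1/(503/315) + 24695 = 315/503 + 24695 = 12421900/503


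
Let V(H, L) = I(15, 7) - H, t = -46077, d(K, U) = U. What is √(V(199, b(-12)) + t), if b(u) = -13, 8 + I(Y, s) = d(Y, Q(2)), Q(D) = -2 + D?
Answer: 2*I*√11571 ≈ 215.14*I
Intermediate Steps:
I(Y, s) = -8 (I(Y, s) = -8 + (-2 + 2) = -8 + 0 = -8)
V(H, L) = -8 - H
√(V(199, b(-12)) + t) = √((-8 - 1*199) - 46077) = √((-8 - 199) - 46077) = √(-207 - 46077) = √(-46284) = 2*I*√11571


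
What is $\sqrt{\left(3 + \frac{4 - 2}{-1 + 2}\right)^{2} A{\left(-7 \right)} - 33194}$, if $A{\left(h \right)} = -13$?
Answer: $i \sqrt{33519} \approx 183.08 i$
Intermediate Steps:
$\sqrt{\left(3 + \frac{4 - 2}{-1 + 2}\right)^{2} A{\left(-7 \right)} - 33194} = \sqrt{\left(3 + \frac{4 - 2}{-1 + 2}\right)^{2} \left(-13\right) - 33194} = \sqrt{\left(3 + \frac{2}{1}\right)^{2} \left(-13\right) - 33194} = \sqrt{\left(3 + 2 \cdot 1\right)^{2} \left(-13\right) - 33194} = \sqrt{\left(3 + 2\right)^{2} \left(-13\right) - 33194} = \sqrt{5^{2} \left(-13\right) - 33194} = \sqrt{25 \left(-13\right) - 33194} = \sqrt{-325 - 33194} = \sqrt{-33519} = i \sqrt{33519}$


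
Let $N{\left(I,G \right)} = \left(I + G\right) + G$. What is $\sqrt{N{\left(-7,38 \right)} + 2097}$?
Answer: $19 \sqrt{6} \approx 46.54$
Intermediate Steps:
$N{\left(I,G \right)} = I + 2 G$ ($N{\left(I,G \right)} = \left(G + I\right) + G = I + 2 G$)
$\sqrt{N{\left(-7,38 \right)} + 2097} = \sqrt{\left(-7 + 2 \cdot 38\right) + 2097} = \sqrt{\left(-7 + 76\right) + 2097} = \sqrt{69 + 2097} = \sqrt{2166} = 19 \sqrt{6}$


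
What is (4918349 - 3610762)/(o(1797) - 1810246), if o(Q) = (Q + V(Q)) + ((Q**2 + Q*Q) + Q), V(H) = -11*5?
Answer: 1307587/4651711 ≈ 0.28110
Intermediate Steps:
V(H) = -55
o(Q) = -55 + 2*Q + 2*Q**2 (o(Q) = (Q - 55) + ((Q**2 + Q*Q) + Q) = (-55 + Q) + ((Q**2 + Q**2) + Q) = (-55 + Q) + (2*Q**2 + Q) = (-55 + Q) + (Q + 2*Q**2) = -55 + 2*Q + 2*Q**2)
(4918349 - 3610762)/(o(1797) - 1810246) = (4918349 - 3610762)/((-55 + 2*1797 + 2*1797**2) - 1810246) = 1307587/((-55 + 3594 + 2*3229209) - 1810246) = 1307587/((-55 + 3594 + 6458418) - 1810246) = 1307587/(6461957 - 1810246) = 1307587/4651711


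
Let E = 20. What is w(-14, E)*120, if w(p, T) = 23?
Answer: 2760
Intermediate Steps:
w(-14, E)*120 = 23*120 = 2760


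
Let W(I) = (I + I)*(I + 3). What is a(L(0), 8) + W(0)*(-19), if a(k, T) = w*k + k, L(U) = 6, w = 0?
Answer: 6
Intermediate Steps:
a(k, T) = k (a(k, T) = 0*k + k = 0 + k = k)
W(I) = 2*I*(3 + I) (W(I) = (2*I)*(3 + I) = 2*I*(3 + I))
a(L(0), 8) + W(0)*(-19) = 6 + (2*0*(3 + 0))*(-19) = 6 + (2*0*3)*(-19) = 6 + 0*(-19) = 6 + 0 = 6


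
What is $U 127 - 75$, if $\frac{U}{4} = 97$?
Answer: $49201$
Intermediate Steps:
$U = 388$ ($U = 4 \cdot 97 = 388$)
$U 127 - 75 = 388 \cdot 127 - 75 = 49276 - 75 = 49201$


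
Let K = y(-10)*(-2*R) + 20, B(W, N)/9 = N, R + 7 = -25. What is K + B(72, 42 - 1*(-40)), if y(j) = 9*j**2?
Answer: 58358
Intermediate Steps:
R = -32 (R = -7 - 25 = -32)
B(W, N) = 9*N
K = 57620 (K = (9*(-10)**2)*(-2*(-32)) + 20 = (9*100)*64 + 20 = 900*64 + 20 = 57600 + 20 = 57620)
K + B(72, 42 - 1*(-40)) = 57620 + 9*(42 - 1*(-40)) = 57620 + 9*(42 + 40) = 57620 + 9*82 = 57620 + 738 = 58358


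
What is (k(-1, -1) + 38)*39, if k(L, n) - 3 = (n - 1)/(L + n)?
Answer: 1638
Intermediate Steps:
k(L, n) = 3 + (-1 + n)/(L + n) (k(L, n) = 3 + (n - 1)/(L + n) = 3 + (-1 + n)/(L + n))
(k(-1, -1) + 38)*39 = ((-1 + 3*(-1) + 4*(-1))/(-1 - 1) + 38)*39 = ((-1 - 3 - 4)/(-2) + 38)*39 = (-1/2*(-8) + 38)*39 = (4 + 38)*39 = 42*39 = 1638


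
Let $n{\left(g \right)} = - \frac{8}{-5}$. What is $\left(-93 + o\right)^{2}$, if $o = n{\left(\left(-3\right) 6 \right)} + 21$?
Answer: $\frac{123904}{25} \approx 4956.2$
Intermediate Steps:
$n{\left(g \right)} = \frac{8}{5}$ ($n{\left(g \right)} = \left(-8\right) \left(- \frac{1}{5}\right) = \frac{8}{5}$)
$o = \frac{113}{5}$ ($o = \frac{8}{5} + 21 = \frac{113}{5} \approx 22.6$)
$\left(-93 + o\right)^{2} = \left(-93 + \frac{113}{5}\right)^{2} = \left(- \frac{352}{5}\right)^{2} = \frac{123904}{25}$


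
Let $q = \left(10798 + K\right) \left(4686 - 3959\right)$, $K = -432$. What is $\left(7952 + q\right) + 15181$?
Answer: $7559215$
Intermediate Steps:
$q = 7536082$ ($q = \left(10798 - 432\right) \left(4686 - 3959\right) = 10366 \cdot 727 = 7536082$)
$\left(7952 + q\right) + 15181 = \left(7952 + 7536082\right) + 15181 = 7544034 + 15181 = 7559215$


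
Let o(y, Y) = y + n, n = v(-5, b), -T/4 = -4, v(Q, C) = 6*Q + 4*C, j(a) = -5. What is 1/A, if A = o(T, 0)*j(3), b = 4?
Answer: -⅒ ≈ -0.10000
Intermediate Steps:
v(Q, C) = 4*C + 6*Q
T = 16 (T = -4*(-4) = 16)
n = -14 (n = 4*4 + 6*(-5) = 16 - 30 = -14)
o(y, Y) = -14 + y (o(y, Y) = y - 14 = -14 + y)
A = -10 (A = (-14 + 16)*(-5) = 2*(-5) = -10)
1/A = 1/(-10) = -⅒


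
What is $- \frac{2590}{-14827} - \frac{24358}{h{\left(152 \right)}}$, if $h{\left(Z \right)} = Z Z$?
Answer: $- \frac{7929387}{9014816} \approx -0.87959$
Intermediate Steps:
$h{\left(Z \right)} = Z^{2}$
$- \frac{2590}{-14827} - \frac{24358}{h{\left(152 \right)}} = - \frac{2590}{-14827} - \frac{24358}{152^{2}} = \left(-2590\right) \left(- \frac{1}{14827}\right) - \frac{24358}{23104} = \frac{2590}{14827} - \frac{641}{608} = - \frac{7929387}{9014816}$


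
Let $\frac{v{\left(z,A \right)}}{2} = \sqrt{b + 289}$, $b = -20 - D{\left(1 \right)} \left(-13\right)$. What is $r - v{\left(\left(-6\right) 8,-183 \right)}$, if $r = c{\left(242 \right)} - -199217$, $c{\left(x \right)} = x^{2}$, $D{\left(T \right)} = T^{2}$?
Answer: $257781 - 2 \sqrt{282} \approx 2.5775 \cdot 10^{5}$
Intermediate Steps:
$b = -7$ ($b = -20 - 1^{2} \left(-13\right) = -20 - 1 \left(-13\right) = -20 - -13 = -20 + 13 = -7$)
$v{\left(z,A \right)} = 2 \sqrt{282}$ ($v{\left(z,A \right)} = 2 \sqrt{-7 + 289} = 2 \sqrt{282}$)
$r = 257781$ ($r = 242^{2} - -199217 = 58564 + 199217 = 257781$)
$r - v{\left(\left(-6\right) 8,-183 \right)} = 257781 - 2 \sqrt{282}$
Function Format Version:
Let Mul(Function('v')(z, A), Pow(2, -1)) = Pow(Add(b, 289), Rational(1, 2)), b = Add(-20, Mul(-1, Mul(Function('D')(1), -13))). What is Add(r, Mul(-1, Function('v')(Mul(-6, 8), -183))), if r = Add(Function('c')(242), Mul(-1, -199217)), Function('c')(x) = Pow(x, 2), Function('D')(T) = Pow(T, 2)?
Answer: Add(257781, Mul(-2, Pow(282, Rational(1, 2)))) ≈ 2.5775e+5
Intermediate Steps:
b = -7 (b = Add(-20, Mul(-1, Mul(Pow(1, 2), -13))) = Add(-20, Mul(-1, Mul(1, -13))) = Add(-20, Mul(-1, -13)) = Add(-20, 13) = -7)
Function('v')(z, A) = Mul(2, Pow(282, Rational(1, 2))) (Function('v')(z, A) = Mul(2, Pow(Add(-7, 289), Rational(1, 2))) = Mul(2, Pow(282, Rational(1, 2))))
r = 257781 (r = Add(Pow(242, 2), Mul(-1, -199217)) = Add(58564, 199217) = 257781)
Add(r, Mul(-1, Function('v')(Mul(-6, 8), -183))) = Add(257781, Mul(-1, Mul(2, Pow(282, Rational(1, 2))))) = Add(257781, Mul(-2, Pow(282, Rational(1, 2))))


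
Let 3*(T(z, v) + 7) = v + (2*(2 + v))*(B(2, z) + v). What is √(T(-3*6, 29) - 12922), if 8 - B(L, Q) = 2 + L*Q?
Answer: 2*I*√2863 ≈ 107.01*I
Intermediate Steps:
B(L, Q) = 6 - L*Q (B(L, Q) = 8 - (2 + L*Q) = 8 + (-2 - L*Q) = 6 - L*Q)
T(z, v) = -7 + v/3 + (4 + 2*v)*(6 + v - 2*z)/3 (T(z, v) = -7 + (v + (2*(2 + v))*((6 - 1*2*z) + v))/3 = -7 + (v + (4 + 2*v)*((6 - 2*z) + v))/3 = -7 + (v + (4 + 2*v)*(6 + v - 2*z))/3 = -7 + (v/3 + (4 + 2*v)*(6 + v - 2*z)/3) = -7 + v/3 + (4 + 2*v)*(6 + v - 2*z)/3)
√(T(-3*6, 29) - 12922) = √((1 - (-8)*6 + (⅔)*29² + (17/3)*29 - 4/3*29*(-3*6)) - 12922) = √((1 - 8/3*(-18) + (⅔)*841 + 493/3 - 4/3*29*(-18)) - 12922) = √((1 + 48 + 1682/3 + 493/3 + 696) - 12922) = √(1470 - 12922) = √(-11452) = 2*I*√2863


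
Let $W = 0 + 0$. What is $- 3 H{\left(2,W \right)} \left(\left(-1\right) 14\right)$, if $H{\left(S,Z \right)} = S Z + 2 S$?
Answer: $168$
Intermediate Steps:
$W = 0$
$H{\left(S,Z \right)} = 2 S + S Z$
$- 3 H{\left(2,W \right)} \left(\left(-1\right) 14\right) = - 3 \cdot 2 \left(2 + 0\right) \left(\left(-1\right) 14\right) = - 3 \cdot 2 \cdot 2 \left(-14\right) = \left(-3\right) 4 \left(-14\right) = \left(-12\right) \left(-14\right) = 168$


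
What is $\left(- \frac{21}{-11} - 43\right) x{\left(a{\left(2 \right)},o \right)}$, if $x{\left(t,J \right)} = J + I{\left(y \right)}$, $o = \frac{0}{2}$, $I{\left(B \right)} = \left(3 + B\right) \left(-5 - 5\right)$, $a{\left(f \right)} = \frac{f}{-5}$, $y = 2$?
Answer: $\frac{22600}{11} \approx 2054.5$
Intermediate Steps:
$a{\left(f \right)} = - \frac{f}{5}$ ($a{\left(f \right)} = f \left(- \frac{1}{5}\right) = - \frac{f}{5}$)
$I{\left(B \right)} = -30 - 10 B$ ($I{\left(B \right)} = \left(3 + B\right) \left(-10\right) = -30 - 10 B$)
$o = 0$ ($o = 0 \cdot \frac{1}{2} = 0$)
$x{\left(t,J \right)} = -50 + J$ ($x{\left(t,J \right)} = J - 50 = -50 + J$)
$\left(- \frac{21}{-11} - 43\right) x{\left(a{\left(2 \right)},o \right)} = \left(- \frac{21}{-11} - 43\right) \left(-50 + 0\right) = \left(\left(-21\right) \left(- \frac{1}{11}\right) - 43\right) \left(-50\right) = \left(\frac{21}{11} - 43\right) \left(-50\right) = \left(- \frac{452}{11}\right) \left(-50\right) = \frac{22600}{11}$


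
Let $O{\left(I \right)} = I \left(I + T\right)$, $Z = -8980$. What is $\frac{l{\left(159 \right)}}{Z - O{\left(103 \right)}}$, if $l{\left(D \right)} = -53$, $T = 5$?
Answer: $\frac{53}{20104} \approx 0.0026363$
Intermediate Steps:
$O{\left(I \right)} = I \left(5 + I\right)$ ($O{\left(I \right)} = I \left(I + 5\right) = I \left(5 + I\right)$)
$\frac{l{\left(159 \right)}}{Z - O{\left(103 \right)}} = - \frac{53}{-8980 - 103 \left(5 + 103\right)} = - \frac{53}{-8980 - 103 \cdot 108} = - \frac{53}{-8980 - 11124} = - \frac{53}{-20104} = \left(-53\right) \left(- \frac{1}{20104}\right) = \frac{53}{20104}$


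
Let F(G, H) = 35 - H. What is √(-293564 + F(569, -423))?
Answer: I*√293106 ≈ 541.39*I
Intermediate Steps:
√(-293564 + F(569, -423)) = √(-293564 + (35 - 1*(-423))) = √(-293564 + (35 + 423)) = √(-293564 + 458) = √(-293106) = I*√293106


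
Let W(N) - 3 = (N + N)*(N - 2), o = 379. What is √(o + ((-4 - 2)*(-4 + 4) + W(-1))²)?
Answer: 2*√115 ≈ 21.448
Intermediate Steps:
W(N) = 3 + 2*N*(-2 + N) (W(N) = 3 + (N + N)*(N - 2) = 3 + (2*N)*(-2 + N) = 3 + 2*N*(-2 + N))
√(o + ((-4 - 2)*(-4 + 4) + W(-1))²) = √(379 + ((-4 - 2)*(-4 + 4) + (3 - 4*(-1) + 2*(-1)²))²) = √(379 + (-6*0 + (3 + 4 + 2*1))²) = √(379 + (0 + (3 + 4 + 2))²) = √(379 + (0 + 9)²) = √(379 + 9²) = √(379 + 81) = √460 = 2*√115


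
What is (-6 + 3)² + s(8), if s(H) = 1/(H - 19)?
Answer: 98/11 ≈ 8.9091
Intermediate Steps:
s(H) = 1/(-19 + H)
(-6 + 3)² + s(8) = (-6 + 3)² + 1/(-19 + 8) = (-3)² + 1/(-11) = 9 - 1/11 = 98/11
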